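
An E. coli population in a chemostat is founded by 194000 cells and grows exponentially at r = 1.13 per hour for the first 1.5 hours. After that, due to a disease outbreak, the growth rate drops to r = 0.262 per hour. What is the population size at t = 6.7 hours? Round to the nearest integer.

4126802 cells

Phase 1: N(1.5) = 194000·e^(1.13×1.5) = 194000·e^1.695 = 1.056649×10^6.
Phase 2 runs for 6.7 − 1.5 = 5.2 hours at r = 0.262.
N(6.7) = 1.056649×10^6·e^(0.262×5.2) = 1.056649×10^6·e^1.362 = 4.126802×10^6.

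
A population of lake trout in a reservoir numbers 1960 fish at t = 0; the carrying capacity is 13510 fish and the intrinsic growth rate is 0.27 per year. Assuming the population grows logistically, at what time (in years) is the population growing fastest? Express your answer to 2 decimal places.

6.57 years

Logistic growth is fastest at N = K/2 = 6755.
A = (K − N₀)/N₀ = 5.8929. Set K/(1 + A·e^(−rt)) = K/2 → A·e^(−rt) = 1.
e^(−0.27t) = 1/5.8929 = 0.169697, so t = ln(5.8929)/0.27 = 1.7737/0.27 = 6.5694.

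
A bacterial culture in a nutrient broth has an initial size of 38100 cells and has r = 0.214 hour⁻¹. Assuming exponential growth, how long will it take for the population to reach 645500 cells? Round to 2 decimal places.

Set N₀·e^(rt) = 645500: e^(0.214·t) = 645500/38100 = 16.942.
0.214·t = ln(16.942) = 2.8298, so t = 2.8298/0.214 = 13.223.

13.22 hours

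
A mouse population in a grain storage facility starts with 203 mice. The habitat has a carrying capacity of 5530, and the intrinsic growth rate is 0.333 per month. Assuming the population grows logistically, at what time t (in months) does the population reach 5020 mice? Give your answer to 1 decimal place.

A = (K − N₀)/N₀ = (5530 − 203)/203 = 26.241.
Solve 5530/(1 + 26.241·e^(−0.333t)) = 5020: 1 + 26.241·e^(−0.333t) = 1.1016, so e^(−0.333t) = 0.0038715.
−0.333·t = ln(0.0038715) = -5.5541, so t = 5.5541/0.333 = 16.679.

16.7 months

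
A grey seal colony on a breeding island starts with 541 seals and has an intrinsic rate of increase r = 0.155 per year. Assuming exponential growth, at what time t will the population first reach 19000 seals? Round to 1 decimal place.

23.0 years

Set N₀·e^(rt) = 19000: e^(0.155·t) = 19000/541 = 35.12.
0.155·t = ln(35.12) = 3.5588, so t = 3.5588/0.155 = 22.96.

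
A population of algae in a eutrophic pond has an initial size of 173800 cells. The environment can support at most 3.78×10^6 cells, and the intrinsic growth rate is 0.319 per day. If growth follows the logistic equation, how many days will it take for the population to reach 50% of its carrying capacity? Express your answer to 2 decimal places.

A = (K − N₀)/N₀ = (3.78×10^6 − 173800)/173800 = 20.749.
Solve 3.78×10^6/(1 + 20.749·e^(−0.319t)) = 1.89×10^6: 1 + 20.749·e^(−0.319t) = 2, so e^(−0.319t) = 0.0481948.
−0.319·t = ln(0.0481948) = -3.0325, so t = 3.0325/0.319 = 9.5063.

9.51 days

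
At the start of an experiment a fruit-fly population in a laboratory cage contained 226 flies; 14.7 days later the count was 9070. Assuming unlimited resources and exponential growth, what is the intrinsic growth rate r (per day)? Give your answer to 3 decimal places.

0.251 per day

From N(t) = N₀·e^(rt): e^(r·14.7) = 9070/226 = 40.133.
r·14.7 = ln(40.133) = 3.6922, so r = 3.6922/14.7 = 0.25117.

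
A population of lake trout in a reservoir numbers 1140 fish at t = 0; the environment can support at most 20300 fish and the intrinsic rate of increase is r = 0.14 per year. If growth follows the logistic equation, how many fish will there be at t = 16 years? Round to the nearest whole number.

A = (K − N₀)/N₀ = (20300 − 1140)/1140 = 16.807.
N(t) = K/(1 + A·e^(−rt)) = 20300/(1 + 16.807×e^(−0.14×16)).
e^(−2.24) = 0.10646; denominator = 1 + 16.807×0.10646 = 2.7892.
N = 20300/2.7892 = 7277.94.

7278 fish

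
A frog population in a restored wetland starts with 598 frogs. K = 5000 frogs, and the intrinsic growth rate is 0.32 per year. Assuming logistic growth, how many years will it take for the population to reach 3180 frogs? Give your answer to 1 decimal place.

8.0 years

A = (K − N₀)/N₀ = (5000 − 598)/598 = 7.3612.
Solve 5000/(1 + 7.3612·e^(−0.32t)) = 3180: 1 + 7.3612·e^(−0.32t) = 1.5723, so e^(−0.32t) = 0.0777491.
−0.32·t = ln(0.0777491) = -2.5543, so t = 2.5543/0.32 = 7.9821.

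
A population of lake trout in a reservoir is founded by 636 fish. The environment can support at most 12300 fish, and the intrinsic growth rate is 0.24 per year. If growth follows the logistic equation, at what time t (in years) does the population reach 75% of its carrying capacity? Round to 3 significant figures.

A = (K − N₀)/N₀ = (12300 − 636)/636 = 18.34.
Solve 12300/(1 + 18.34·e^(−0.24t)) = 9225: 1 + 18.34·e^(−0.24t) = 1.3333, so e^(−0.24t) = 0.0181756.
−0.24·t = ln(0.0181756) = -4.0077, so t = 4.0077/0.24 = 16.699.

16.7 years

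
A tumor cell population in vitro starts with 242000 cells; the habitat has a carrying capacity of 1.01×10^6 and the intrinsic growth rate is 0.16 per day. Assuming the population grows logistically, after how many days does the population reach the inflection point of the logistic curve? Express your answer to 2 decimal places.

Logistic growth is fastest at N = K/2 = 505000.
A = (K − N₀)/N₀ = 3.1736. Set K/(1 + A·e^(−rt)) = K/2 → A·e^(−rt) = 1.
e^(−0.16t) = 1/3.1736 = 0.315104, so t = ln(3.1736)/0.16 = 1.1549/0.16 = 7.2178.

7.22 days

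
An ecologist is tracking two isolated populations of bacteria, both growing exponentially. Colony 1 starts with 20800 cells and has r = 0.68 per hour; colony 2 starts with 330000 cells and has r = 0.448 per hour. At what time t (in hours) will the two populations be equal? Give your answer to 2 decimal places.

11.91 hours

Set 20800·e^(0.68t) = 330000·e^(0.448t).
e^((0.68 − 0.448)t) = 330000/20800 → e^(0.232·t) = 15.865.
0.232·t = ln(15.865) = 2.7641, so t = 2.7641/0.232 = 11.914.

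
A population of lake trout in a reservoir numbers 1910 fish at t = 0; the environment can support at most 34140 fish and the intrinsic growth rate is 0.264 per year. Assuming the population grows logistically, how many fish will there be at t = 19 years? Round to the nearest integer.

30704 fish

A = (K − N₀)/N₀ = (34140 − 1910)/1910 = 16.874.
N(t) = K/(1 + A·e^(−rt)) = 34140/(1 + 16.874×e^(−0.264×19)).
e^(−5.016) = 0.006631; denominator = 1 + 16.874×0.006631 = 1.1119.
N = 34140/1.1119 = 30704.4.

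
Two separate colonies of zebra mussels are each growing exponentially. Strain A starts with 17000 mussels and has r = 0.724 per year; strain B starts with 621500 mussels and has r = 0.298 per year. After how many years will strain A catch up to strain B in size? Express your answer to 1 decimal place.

8.4 years

Set 17000·e^(0.724t) = 621500·e^(0.298t).
e^((0.724 − 0.298)t) = 621500/17000 → e^(0.426·t) = 36.559.
0.426·t = ln(36.559) = 3.5989, so t = 3.5989/0.426 = 8.4482.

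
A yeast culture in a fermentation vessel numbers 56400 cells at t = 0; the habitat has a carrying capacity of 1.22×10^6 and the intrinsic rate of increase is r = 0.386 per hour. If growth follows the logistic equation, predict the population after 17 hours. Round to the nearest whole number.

A = (K − N₀)/N₀ = (1.22×10^6 − 56400)/56400 = 20.631.
N(t) = K/(1 + A·e^(−rt)) = 1.22×10^6/(1 + 20.631×e^(−0.386×17)).
e^(−6.562) = 0.0014131; denominator = 1 + 20.631×0.0014131 = 1.0292.
N = 1.22×10^6/1.0292 = 1.185441×10^6.

1185441 cells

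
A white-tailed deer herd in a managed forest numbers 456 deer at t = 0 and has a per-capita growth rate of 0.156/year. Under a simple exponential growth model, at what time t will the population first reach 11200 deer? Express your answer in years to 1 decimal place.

Set N₀·e^(rt) = 11200: e^(0.156·t) = 11200/456 = 24.561.
0.156·t = ln(24.561) = 3.2012, so t = 3.2012/0.156 = 20.52.

20.5 years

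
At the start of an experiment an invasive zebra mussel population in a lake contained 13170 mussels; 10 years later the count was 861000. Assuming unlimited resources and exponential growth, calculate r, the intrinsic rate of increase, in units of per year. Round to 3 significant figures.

From N(t) = N₀·e^(rt): e^(r·10) = 861000/13170 = 65.376.
r·10 = ln(65.376) = 4.1802, so r = 4.1802/10 = 0.41802.

0.418 per year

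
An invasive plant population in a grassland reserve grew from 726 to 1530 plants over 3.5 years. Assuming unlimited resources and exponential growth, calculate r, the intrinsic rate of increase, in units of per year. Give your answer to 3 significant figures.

0.213 per year

From N(t) = N₀·e^(rt): e^(r·3.5) = 1530/726 = 2.1074.
r·3.5 = ln(2.1074) = 0.74547, so r = 0.74547/3.5 = 0.21299.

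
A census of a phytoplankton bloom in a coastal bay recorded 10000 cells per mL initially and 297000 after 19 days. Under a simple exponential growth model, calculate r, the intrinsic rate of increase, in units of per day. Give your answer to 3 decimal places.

From N(t) = N₀·e^(rt): e^(r·19) = 297000/10000 = 29.7.
r·19 = ln(29.7) = 3.3911, so r = 3.3911/19 = 0.17848.

0.178 per day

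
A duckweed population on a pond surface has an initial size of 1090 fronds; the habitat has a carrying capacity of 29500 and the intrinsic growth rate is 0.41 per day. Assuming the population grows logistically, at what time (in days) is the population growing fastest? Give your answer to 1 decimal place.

8.0 days

Logistic growth is fastest at N = K/2 = 14750.
A = (K − N₀)/N₀ = 26.064. Set K/(1 + A·e^(−rt)) = K/2 → A·e^(−rt) = 1.
e^(−0.41t) = 1/26.064 = 0.0383668, so t = ln(26.064)/0.41 = 3.2606/0.41 = 7.9526.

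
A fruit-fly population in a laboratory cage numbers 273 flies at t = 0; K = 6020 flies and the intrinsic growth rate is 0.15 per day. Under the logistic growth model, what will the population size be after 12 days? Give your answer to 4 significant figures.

A = (K − N₀)/N₀ = (6020 − 273)/273 = 21.051.
N(t) = K/(1 + A·e^(−rt)) = 6020/(1 + 21.051×e^(−0.15×12)).
e^(−1.8) = 0.1653; denominator = 1 + 21.051×0.1653 = 4.4798.
N = 6020/4.4798 = 1343.82.

1344 flies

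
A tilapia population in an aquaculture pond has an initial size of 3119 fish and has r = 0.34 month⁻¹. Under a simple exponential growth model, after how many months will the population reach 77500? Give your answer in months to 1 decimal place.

Set N₀·e^(rt) = 77500: e^(0.34·t) = 77500/3119 = 24.848.
0.34·t = ln(24.848) = 3.2128, so t = 3.2128/0.34 = 9.4493.

9.4 months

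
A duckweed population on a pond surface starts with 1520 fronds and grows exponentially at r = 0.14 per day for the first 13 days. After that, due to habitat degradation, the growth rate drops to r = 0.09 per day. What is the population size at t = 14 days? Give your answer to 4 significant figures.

10260 fronds

Phase 1: N(13) = 1520·e^(0.14×13) = 1520·e^1.82 = 9381.22.
Phase 2 runs for 14 − 13 = 1 days at r = 0.09.
N(14) = 9381.22·e^(0.09×1) = 9381.22·e^0.09 = 10264.7.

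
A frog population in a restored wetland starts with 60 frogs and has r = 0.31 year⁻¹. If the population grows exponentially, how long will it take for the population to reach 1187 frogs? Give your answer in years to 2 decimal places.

Set N₀·e^(rt) = 1187: e^(0.31·t) = 1187/60 = 19.783.
0.31·t = ln(19.783) = 2.9848, so t = 2.9848/0.31 = 9.6285.

9.63 years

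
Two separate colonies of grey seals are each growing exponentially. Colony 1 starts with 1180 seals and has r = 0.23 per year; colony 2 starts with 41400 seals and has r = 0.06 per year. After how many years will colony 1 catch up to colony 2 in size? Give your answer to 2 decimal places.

20.93 years

Set 1180·e^(0.23t) = 41400·e^(0.06t).
e^((0.23 − 0.06)t) = 41400/1180 → e^(0.17·t) = 35.085.
0.17·t = ln(35.085) = 3.5578, so t = 3.5578/0.17 = 20.928.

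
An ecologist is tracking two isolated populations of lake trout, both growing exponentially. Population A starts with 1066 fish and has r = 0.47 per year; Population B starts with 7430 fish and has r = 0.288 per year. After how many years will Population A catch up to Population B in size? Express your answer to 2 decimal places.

Set 1066·e^(0.47t) = 7430·e^(0.288t).
e^((0.47 − 0.288)t) = 7430/1066 → e^(0.182·t) = 6.97.
0.182·t = ln(6.97) = 1.9416, so t = 1.9416/0.182 = 10.668.

10.67 years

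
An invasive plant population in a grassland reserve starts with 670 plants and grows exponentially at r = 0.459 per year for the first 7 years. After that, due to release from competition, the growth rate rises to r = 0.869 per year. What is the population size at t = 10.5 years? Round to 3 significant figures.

Phase 1: N(7) = 670·e^(0.459×7) = 670·e^3.213 = 16651.9.
Phase 2 runs for 10.5 − 7 = 3.5 years at r = 0.869.
N(10.5) = 16651.9·e^(0.869×3.5) = 16651.9·e^3.042 = 348634.

349000 plants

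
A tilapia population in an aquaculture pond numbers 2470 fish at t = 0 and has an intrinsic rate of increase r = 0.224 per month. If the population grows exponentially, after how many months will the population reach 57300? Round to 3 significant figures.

14.0 months

Set N₀·e^(rt) = 57300: e^(0.224·t) = 57300/2470 = 23.198.
0.224·t = ln(23.198) = 3.1441, so t = 3.1441/0.224 = 14.036.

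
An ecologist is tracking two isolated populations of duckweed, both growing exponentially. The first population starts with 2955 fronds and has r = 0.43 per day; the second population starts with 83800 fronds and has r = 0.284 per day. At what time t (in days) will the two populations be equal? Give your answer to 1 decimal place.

22.9 days

Set 2955·e^(0.43t) = 83800·e^(0.284t).
e^((0.43 − 0.284)t) = 83800/2955 → e^(0.146·t) = 28.359.
0.146·t = ln(28.359) = 3.3449, so t = 3.3449/0.146 = 22.911.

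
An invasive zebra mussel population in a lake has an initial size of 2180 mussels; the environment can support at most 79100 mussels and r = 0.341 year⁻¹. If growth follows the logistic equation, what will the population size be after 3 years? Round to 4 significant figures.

A = (K − N₀)/N₀ = (79100 − 2180)/2180 = 35.284.
N(t) = K/(1 + A·e^(−rt)) = 79100/(1 + 35.284×e^(−0.341×3)).
e^(−1.023) = 0.35951; denominator = 1 + 35.284×0.35951 = 13.685.
N = 79100/13.685 = 5779.94.

5780 mussels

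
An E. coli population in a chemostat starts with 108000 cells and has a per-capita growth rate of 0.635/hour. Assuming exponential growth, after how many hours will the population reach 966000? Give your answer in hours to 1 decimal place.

Set N₀·e^(rt) = 966000: e^(0.635·t) = 966000/108000 = 8.9444.
0.635·t = ln(8.9444) = 2.191, so t = 2.191/0.635 = 3.4504.

3.5 hours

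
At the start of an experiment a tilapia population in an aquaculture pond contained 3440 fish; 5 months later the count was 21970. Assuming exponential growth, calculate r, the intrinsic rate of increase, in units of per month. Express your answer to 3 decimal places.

From N(t) = N₀·e^(rt): e^(r·5) = 21970/3440 = 6.3866.
r·5 = ln(6.3866) = 1.8542, so r = 1.8542/5 = 0.37084.

0.371 per month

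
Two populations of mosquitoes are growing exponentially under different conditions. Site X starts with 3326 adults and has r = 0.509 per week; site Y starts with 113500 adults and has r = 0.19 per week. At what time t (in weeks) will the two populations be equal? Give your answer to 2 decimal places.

11.07 weeks

Set 3326·e^(0.509t) = 113500·e^(0.19t).
e^((0.509 − 0.19)t) = 113500/3326 → e^(0.319·t) = 34.125.
0.319·t = ln(34.125) = 3.53, so t = 3.53/0.319 = 11.066.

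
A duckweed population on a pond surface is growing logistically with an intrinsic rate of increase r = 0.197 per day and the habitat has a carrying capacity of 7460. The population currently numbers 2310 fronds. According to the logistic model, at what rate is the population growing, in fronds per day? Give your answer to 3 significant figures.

314 fronds per day

dN/dt = rN(1 − N/K) = 0.197 × 2310 × (1 − 2310/7460).
1 − 2310/7460 = 0.69035; dN/dt = 0.197 × 2310 × 0.69035 = 314.16.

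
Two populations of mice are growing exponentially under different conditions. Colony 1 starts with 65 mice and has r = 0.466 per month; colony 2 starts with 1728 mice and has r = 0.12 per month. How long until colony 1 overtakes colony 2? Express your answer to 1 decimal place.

Set 65·e^(0.466t) = 1728·e^(0.12t).
e^((0.466 − 0.12)t) = 1728/65 → e^(0.346·t) = 26.585.
0.346·t = ln(26.585) = 3.2803, so t = 3.2803/0.346 = 9.4807.

9.5 months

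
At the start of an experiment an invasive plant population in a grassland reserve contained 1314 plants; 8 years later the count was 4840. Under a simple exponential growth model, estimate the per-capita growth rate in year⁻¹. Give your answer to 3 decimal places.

0.163 per year

From N(t) = N₀·e^(rt): e^(r·8) = 4840/1314 = 3.6834.
r·8 = ln(3.6834) = 1.3038, so r = 1.3038/8 = 0.16298.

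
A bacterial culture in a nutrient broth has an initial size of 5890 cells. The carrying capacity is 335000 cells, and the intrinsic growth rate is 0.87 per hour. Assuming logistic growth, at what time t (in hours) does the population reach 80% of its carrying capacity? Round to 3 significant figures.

A = (K − N₀)/N₀ = (335000 − 5890)/5890 = 55.876.
Solve 335000/(1 + 55.876·e^(−0.87t)) = 268000: 1 + 55.876·e^(−0.87t) = 1.25, so e^(−0.87t) = 0.00447419.
−0.87·t = ln(0.00447419) = -5.4094, so t = 5.4094/0.87 = 6.2177.

6.22 hours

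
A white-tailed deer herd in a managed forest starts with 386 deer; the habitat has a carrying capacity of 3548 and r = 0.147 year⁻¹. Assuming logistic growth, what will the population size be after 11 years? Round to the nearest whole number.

A = (K − N₀)/N₀ = (3548 − 386)/386 = 8.1917.
N(t) = K/(1 + A·e^(−rt)) = 3548/(1 + 8.1917×e^(−0.147×11)).
e^(−1.617) = 0.19849; denominator = 1 + 8.1917×0.19849 = 2.626.
N = 3548/2.626 = 1351.1.

1351 deer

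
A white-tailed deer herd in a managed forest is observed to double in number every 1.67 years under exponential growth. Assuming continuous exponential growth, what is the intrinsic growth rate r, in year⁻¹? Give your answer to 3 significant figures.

0.415 per year

r = ln(2)/t_d = 0.6931/1.67 = 0.41506.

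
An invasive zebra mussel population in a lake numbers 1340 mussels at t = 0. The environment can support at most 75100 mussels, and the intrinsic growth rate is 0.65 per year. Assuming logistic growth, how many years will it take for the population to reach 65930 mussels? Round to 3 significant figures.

9.20 years

A = (K − N₀)/N₀ = (75100 − 1340)/1340 = 55.045.
Solve 75100/(1 + 55.045·e^(−0.65t)) = 65930: 1 + 55.045·e^(−0.65t) = 1.1391, so e^(−0.65t) = 0.0025268.
−0.65·t = ln(0.0025268) = -5.9808, so t = 5.9808/0.65 = 9.2012.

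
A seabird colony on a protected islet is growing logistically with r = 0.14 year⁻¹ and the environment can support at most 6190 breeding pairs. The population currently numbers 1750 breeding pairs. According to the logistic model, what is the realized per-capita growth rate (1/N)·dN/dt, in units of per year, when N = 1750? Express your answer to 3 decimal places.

(1/N)·dN/dt = r(1 − N/K) = 0.14 × (1 − 1750/6190).
= 0.14 × 0.71729 = 0.10042.

0.100 per year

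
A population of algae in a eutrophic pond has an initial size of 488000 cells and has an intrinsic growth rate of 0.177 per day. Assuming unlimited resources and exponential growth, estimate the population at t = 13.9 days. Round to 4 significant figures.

5714000 cells

N(t) = N₀·e^(rt) = 488000 × e^(0.177×13.9) = 488000 × e^2.46.
e^2.46 ≈ 11.708, so N ≈ 488000 × 11.708 = 5.713662×10^6.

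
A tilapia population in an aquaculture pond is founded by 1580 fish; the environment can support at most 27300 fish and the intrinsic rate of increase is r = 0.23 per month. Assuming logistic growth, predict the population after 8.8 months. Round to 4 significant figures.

8664 fish

A = (K − N₀)/N₀ = (27300 − 1580)/1580 = 16.278.
N(t) = K/(1 + A·e^(−rt)) = 27300/(1 + 16.278×e^(−0.23×8.8)).
e^(−2.024) = 0.13213; denominator = 1 + 16.278×0.13213 = 3.1508.
N = 27300/3.1508 = 8664.44.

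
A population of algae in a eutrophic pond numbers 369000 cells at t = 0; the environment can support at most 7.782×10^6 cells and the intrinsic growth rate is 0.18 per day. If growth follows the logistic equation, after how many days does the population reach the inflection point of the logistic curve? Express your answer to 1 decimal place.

Logistic growth is fastest at N = K/2 = 3.891×10^6.
A = (K − N₀)/N₀ = 20.089. Set K/(1 + A·e^(−rt)) = K/2 → A·e^(−rt) = 1.
e^(−0.18t) = 1/20.089 = 0.0497774, so t = ln(20.089)/0.18 = 3.0002/0.18 = 16.668.

16.7 days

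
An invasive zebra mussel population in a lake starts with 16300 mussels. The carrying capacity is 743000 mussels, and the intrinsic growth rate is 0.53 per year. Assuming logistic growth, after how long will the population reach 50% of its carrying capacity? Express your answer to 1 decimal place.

7.2 years

A = (K − N₀)/N₀ = (743000 − 16300)/16300 = 44.583.
Solve 743000/(1 + 44.583·e^(−0.53t)) = 371500: 1 + 44.583·e^(−0.53t) = 2, so e^(−0.53t) = 0.0224302.
−0.53·t = ln(0.0224302) = -3.7973, so t = 3.7973/0.53 = 7.1648.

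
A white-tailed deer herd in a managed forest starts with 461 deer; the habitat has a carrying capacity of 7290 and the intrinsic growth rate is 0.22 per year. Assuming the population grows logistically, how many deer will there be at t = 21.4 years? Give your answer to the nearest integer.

6431 deer

A = (K − N₀)/N₀ = (7290 − 461)/461 = 14.813.
N(t) = K/(1 + A·e^(−rt)) = 7290/(1 + 14.813×e^(−0.22×21.4)).
e^(−4.708) = 0.0090228; denominator = 1 + 14.813×0.0090228 = 1.1337.
N = 7290/1.1337 = 6430.51.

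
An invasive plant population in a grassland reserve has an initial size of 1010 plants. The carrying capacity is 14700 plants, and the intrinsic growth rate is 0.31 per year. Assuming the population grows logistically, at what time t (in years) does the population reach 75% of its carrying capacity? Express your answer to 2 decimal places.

A = (K − N₀)/N₀ = (14700 − 1010)/1010 = 13.554.
Solve 14700/(1 + 13.554·e^(−0.31t)) = 11025: 1 + 13.554·e^(−0.31t) = 1.3333, so e^(−0.31t) = 0.0245922.
−0.31·t = ln(0.0245922) = -3.7053, so t = 3.7053/0.31 = 11.953.

11.95 years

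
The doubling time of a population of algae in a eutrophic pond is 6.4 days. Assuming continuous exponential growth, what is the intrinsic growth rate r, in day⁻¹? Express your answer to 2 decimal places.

0.11 per day

r = ln(2)/t_d = 0.6931/6.4 = 0.1083.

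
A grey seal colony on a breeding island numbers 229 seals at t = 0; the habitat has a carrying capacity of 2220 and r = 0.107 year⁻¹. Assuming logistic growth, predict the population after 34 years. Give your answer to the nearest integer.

A = (K − N₀)/N₀ = (2220 − 229)/229 = 8.6943.
N(t) = K/(1 + A·e^(−rt)) = 2220/(1 + 8.6943×e^(−0.107×34)).
e^(−3.638) = 0.026305; denominator = 1 + 8.6943×0.026305 = 1.2287.
N = 2220/1.2287 = 1806.78.

1807 seals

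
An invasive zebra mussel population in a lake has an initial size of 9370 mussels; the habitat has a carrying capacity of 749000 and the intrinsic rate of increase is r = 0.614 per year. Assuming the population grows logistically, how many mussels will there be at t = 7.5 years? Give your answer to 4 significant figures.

A = (K − N₀)/N₀ = (749000 − 9370)/9370 = 78.936.
N(t) = K/(1 + A·e^(−rt)) = 749000/(1 + 78.936×e^(−0.614×7.5)).
e^(−4.605) = 0.010002; denominator = 1 + 78.936×0.010002 = 1.7895.
N = 749000/1.7895 = 418554.

418600 mussels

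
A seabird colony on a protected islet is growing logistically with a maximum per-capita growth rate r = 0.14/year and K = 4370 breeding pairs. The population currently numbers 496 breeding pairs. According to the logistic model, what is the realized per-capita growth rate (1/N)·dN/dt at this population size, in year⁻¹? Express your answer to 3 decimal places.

0.124 per year

(1/N)·dN/dt = r(1 − N/K) = 0.14 × (1 − 496/4370).
= 0.14 × 0.8865 = 0.12411.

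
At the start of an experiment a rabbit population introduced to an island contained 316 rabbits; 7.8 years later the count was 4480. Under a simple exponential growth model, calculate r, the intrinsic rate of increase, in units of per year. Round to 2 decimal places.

0.34 per year

From N(t) = N₀·e^(rt): e^(r·7.8) = 4480/316 = 14.177.
r·7.8 = ln(14.177) = 2.6516, so r = 2.6516/7.8 = 0.33995.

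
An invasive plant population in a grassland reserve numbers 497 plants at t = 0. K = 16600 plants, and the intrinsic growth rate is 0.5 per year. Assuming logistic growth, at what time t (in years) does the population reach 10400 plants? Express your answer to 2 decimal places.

A = (K − N₀)/N₀ = (16600 − 497)/497 = 32.4.
Solve 16600/(1 + 32.4·e^(−0.5t)) = 10400: 1 + 32.4·e^(−0.5t) = 1.5962, so e^(−0.5t) = 0.0183996.
−0.5·t = ln(0.0183996) = -3.9954, so t = 3.9954/0.5 = 7.9909.

7.99 years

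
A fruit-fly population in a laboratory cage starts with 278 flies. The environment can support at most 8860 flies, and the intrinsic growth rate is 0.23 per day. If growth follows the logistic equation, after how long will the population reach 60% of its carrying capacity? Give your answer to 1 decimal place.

A = (K − N₀)/N₀ = (8860 − 278)/278 = 30.871.
Solve 8860/(1 + 30.871·e^(−0.23t)) = 5316: 1 + 30.871·e^(−0.23t) = 1.6667, so e^(−0.23t) = 0.0215956.
−0.23·t = ln(0.0215956) = -3.8353, so t = 3.8353/0.23 = 16.675.

16.7 days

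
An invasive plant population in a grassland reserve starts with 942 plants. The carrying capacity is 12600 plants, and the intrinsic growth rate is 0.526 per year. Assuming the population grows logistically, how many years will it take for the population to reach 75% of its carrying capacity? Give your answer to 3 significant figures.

A = (K − N₀)/N₀ = (12600 − 942)/942 = 12.376.
Solve 12600/(1 + 12.376·e^(−0.526t)) = 9450: 1 + 12.376·e^(−0.526t) = 1.3333, so e^(−0.526t) = 0.0269343.
−0.526·t = ln(0.0269343) = -3.6144, so t = 3.6144/0.526 = 6.8714.

6.87 years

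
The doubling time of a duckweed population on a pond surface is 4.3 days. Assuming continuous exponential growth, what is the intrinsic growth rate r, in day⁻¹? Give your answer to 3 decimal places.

r = ln(2)/t_d = 0.6931/4.3 = 0.1612.

0.161 per day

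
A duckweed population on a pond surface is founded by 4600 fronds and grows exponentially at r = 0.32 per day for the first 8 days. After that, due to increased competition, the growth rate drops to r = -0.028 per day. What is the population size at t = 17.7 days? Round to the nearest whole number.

Phase 1: N(8) = 4600·e^(0.32×8) = 4600·e^2.56 = 59504.8.
Phase 2 runs for 17.7 − 8 = 9.7 days at r = -0.028.
N(17.7) = 59504.8·e^(-0.028×9.7) = 59504.8·e^-0.2716 = 45352.1.

45352 fronds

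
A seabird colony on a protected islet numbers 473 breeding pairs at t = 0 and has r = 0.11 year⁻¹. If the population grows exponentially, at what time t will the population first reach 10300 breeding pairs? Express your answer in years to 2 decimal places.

28.01 years

Set N₀·e^(rt) = 10300: e^(0.11·t) = 10300/473 = 21.776.
0.11·t = ln(21.776) = 3.0808, so t = 3.0808/0.11 = 28.007.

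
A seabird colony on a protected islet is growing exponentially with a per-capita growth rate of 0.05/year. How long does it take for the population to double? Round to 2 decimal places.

13.86 years

Doubling time t_d = ln(2)/r = 0.6931/0.05 = 13.863.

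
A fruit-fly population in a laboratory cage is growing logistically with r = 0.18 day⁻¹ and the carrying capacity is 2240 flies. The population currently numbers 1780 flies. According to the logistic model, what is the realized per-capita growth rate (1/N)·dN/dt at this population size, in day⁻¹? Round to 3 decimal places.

0.037 per day

(1/N)·dN/dt = r(1 − N/K) = 0.18 × (1 − 1780/2240).
= 0.18 × 0.20536 = 0.036964.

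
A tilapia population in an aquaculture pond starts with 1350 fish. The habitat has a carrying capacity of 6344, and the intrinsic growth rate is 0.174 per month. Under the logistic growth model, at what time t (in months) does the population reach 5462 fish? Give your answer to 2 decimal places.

18.00 months

A = (K − N₀)/N₀ = (6344 − 1350)/1350 = 3.6993.
Solve 6344/(1 + 3.6993·e^(−0.174t)) = 5462: 1 + 3.6993·e^(−0.174t) = 1.1615, so e^(−0.174t) = 0.0436518.
−0.174·t = ln(0.0436518) = -3.1315, so t = 3.1315/0.174 = 17.997.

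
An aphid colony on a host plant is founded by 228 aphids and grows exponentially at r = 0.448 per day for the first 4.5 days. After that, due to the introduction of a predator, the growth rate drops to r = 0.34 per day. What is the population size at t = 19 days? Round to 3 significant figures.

Phase 1: N(4.5) = 228·e^(0.448×4.5) = 228·e^2.016 = 1711.88.
Phase 2 runs for 19 − 4.5 = 14.5 days at r = 0.34.
N(19) = 1711.88·e^(0.34×14.5) = 1711.88·e^4.93 = 236889.

237000 aphids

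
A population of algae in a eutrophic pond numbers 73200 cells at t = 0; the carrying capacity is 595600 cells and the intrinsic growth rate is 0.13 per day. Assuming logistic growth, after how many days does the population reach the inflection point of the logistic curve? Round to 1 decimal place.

Logistic growth is fastest at N = K/2 = 297800.
A = (K − N₀)/N₀ = 7.1366. Set K/(1 + A·e^(−rt)) = K/2 → A·e^(−rt) = 1.
e^(−0.13t) = 1/7.1366 = 0.140123, so t = ln(7.1366)/0.13 = 1.9652/0.13 = 15.117.

15.1 days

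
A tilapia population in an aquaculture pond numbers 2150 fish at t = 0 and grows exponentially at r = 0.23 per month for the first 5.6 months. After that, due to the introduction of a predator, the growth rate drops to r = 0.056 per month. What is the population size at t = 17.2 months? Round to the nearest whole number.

Phase 1: N(5.6) = 2150·e^(0.23×5.6) = 2150·e^1.288 = 7794.89.
Phase 2 runs for 17.2 − 5.6 = 11.6 months at r = 0.056.
N(17.2) = 7794.89·e^(0.056×11.6) = 7794.89·e^0.6496 = 14925.5.

14925 fish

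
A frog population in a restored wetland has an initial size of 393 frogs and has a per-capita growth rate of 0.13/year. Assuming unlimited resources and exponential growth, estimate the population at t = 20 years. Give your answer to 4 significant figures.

N(t) = N₀·e^(rt) = 393 × e^(0.13×20) = 393 × e^2.6.
e^2.6 ≈ 13.464, so N ≈ 393 × 13.464 = 5291.25.

5291 frogs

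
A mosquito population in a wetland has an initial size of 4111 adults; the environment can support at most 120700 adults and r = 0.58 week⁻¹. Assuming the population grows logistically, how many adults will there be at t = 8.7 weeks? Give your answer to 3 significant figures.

102000 adults

A = (K − N₀)/N₀ = (120700 − 4111)/4111 = 28.36.
N(t) = K/(1 + A·e^(−rt)) = 120700/(1 + 28.36×e^(−0.58×8.7)).
e^(−5.046) = 0.006435; denominator = 1 + 28.36×0.006435 = 1.1825.
N = 120700/1.1825 = 102072.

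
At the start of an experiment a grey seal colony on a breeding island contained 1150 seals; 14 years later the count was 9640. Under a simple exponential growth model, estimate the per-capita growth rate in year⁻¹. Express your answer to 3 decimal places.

0.152 per year

From N(t) = N₀·e^(rt): e^(r·14) = 9640/1150 = 8.3826.
r·14 = ln(8.3826) = 2.1262, so r = 2.1262/14 = 0.15187.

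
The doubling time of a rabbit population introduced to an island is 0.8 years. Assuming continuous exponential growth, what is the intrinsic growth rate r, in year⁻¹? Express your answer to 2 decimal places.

0.87 per year

r = ln(2)/t_d = 0.6931/0.8 = 0.86643.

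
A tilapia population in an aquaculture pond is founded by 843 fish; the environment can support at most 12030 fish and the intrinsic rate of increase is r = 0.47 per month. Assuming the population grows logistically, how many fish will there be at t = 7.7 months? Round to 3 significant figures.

A = (K − N₀)/N₀ = (12030 − 843)/843 = 13.27.
N(t) = K/(1 + A·e^(−rt)) = 12030/(1 + 13.27×e^(−0.47×7.7)).
e^(−3.619) = 0.026809; denominator = 1 + 13.27×0.026809 = 1.3558.
N = 12030/1.3558 = 8873.16.

8870 fish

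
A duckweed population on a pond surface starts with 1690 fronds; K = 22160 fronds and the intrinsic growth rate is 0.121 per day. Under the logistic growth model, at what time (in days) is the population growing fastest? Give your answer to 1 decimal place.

Logistic growth is fastest at N = K/2 = 11080.
A = (K − N₀)/N₀ = 12.112. Set K/(1 + A·e^(−rt)) = K/2 → A·e^(−rt) = 1.
e^(−0.121t) = 1/12.112 = 0.0825598, so t = ln(12.112)/0.121 = 2.4942/0.121 = 20.613.

20.6 days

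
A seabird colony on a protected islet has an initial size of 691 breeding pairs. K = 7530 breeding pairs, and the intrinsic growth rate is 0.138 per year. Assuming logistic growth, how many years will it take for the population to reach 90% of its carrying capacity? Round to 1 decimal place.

A = (K − N₀)/N₀ = (7530 − 691)/691 = 9.8973.
Solve 7530/(1 + 9.8973·e^(−0.138t)) = 6777: 1 + 9.8973·e^(−0.138t) = 1.1111, so e^(−0.138t) = 0.0112265.
−0.138·t = ln(0.0112265) = -4.4895, so t = 4.4895/0.138 = 32.532.

32.5 years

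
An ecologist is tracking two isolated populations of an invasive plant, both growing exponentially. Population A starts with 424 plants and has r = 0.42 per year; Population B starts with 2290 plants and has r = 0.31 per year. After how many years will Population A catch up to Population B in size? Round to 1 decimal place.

15.3 years

Set 424·e^(0.42t) = 2290·e^(0.31t).
e^((0.42 − 0.31)t) = 2290/424 → e^(0.11·t) = 5.4009.
0.11·t = ln(5.4009) = 1.6866, so t = 1.6866/0.11 = 15.332.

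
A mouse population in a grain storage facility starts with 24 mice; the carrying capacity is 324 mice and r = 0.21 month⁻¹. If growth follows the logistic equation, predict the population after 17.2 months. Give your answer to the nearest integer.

242 mice

A = (K − N₀)/N₀ = (324 − 24)/24 = 12.5.
N(t) = K/(1 + A·e^(−rt)) = 324/(1 + 12.5×e^(−0.21×17.2)).
e^(−3.612) = 0.026998; denominator = 1 + 12.5×0.026998 = 1.3375.
N = 324/1.3375 = 242.248.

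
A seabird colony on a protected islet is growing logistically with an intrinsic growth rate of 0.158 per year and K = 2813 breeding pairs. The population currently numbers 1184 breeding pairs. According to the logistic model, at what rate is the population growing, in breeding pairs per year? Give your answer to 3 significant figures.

dN/dt = rN(1 − N/K) = 0.158 × 1184 × (1 − 1184/2813).
1 − 1184/2813 = 0.5791; dN/dt = 0.158 × 1184 × 0.5791 = 108.33.

108 breeding pairs per year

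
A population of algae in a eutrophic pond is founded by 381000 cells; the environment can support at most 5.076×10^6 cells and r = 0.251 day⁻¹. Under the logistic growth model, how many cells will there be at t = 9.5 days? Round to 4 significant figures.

A = (K − N₀)/N₀ = (5.076×10^6 − 381000)/381000 = 12.323.
N(t) = K/(1 + A·e^(−rt)) = 5.076×10^6/(1 + 12.323×e^(−0.251×9.5)).
e^(−2.385) = 0.092135; denominator = 1 + 12.323×0.092135 = 2.1354.
N = 5.076×10^6/2.1354 = 2.377111×10^6.

2377000 cells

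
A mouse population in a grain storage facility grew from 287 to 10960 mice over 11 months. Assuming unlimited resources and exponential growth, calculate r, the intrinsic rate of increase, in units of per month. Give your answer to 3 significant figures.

0.331 per month

From N(t) = N₀·e^(rt): e^(r·11) = 10960/287 = 38.188.
r·11 = ln(38.188) = 3.6425, so r = 3.6425/11 = 0.33114.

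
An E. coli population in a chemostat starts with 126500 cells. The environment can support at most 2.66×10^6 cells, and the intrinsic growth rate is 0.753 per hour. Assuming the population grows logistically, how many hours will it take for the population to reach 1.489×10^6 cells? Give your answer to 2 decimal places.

A = (K − N₀)/N₀ = (2.66×10^6 − 126500)/126500 = 20.028.
Solve 2.66×10^6/(1 + 20.028·e^(−0.753t)) = 1.489×10^6: 1 + 20.028·e^(−0.753t) = 1.7864, so e^(−0.753t) = 0.0392674.
−0.753·t = ln(0.0392674) = -3.2374, so t = 3.2374/0.753 = 4.2993.

4.30 hours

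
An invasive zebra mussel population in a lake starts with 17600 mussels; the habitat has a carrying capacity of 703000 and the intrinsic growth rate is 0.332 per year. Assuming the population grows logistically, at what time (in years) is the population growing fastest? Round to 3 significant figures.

11.0 years

Logistic growth is fastest at N = K/2 = 351500.
A = (K − N₀)/N₀ = 38.943. Set K/(1 + A·e^(−rt)) = K/2 → A·e^(−rt) = 1.
e^(−0.332t) = 1/38.943 = 0.0256784, so t = ln(38.943)/0.332 = 3.6621/0.332 = 11.03.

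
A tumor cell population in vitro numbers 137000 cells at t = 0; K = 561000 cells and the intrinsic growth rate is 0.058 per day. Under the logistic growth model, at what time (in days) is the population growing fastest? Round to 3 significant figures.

19.5 days

Logistic growth is fastest at N = K/2 = 280500.
A = (K − N₀)/N₀ = 3.0949. Set K/(1 + A·e^(−rt)) = K/2 → A·e^(−rt) = 1.
e^(−0.058t) = 1/3.0949 = 0.323113, so t = ln(3.0949)/0.058 = 1.1298/0.058 = 19.478.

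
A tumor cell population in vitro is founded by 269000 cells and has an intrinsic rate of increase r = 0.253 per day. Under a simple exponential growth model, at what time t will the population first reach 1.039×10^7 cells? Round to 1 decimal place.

14.4 days

Set N₀·e^(rt) = 1.039×10^7: e^(0.253·t) = 1.039×10^7/269000 = 38.625.
0.253·t = ln(38.625) = 3.6539, so t = 3.6539/0.253 = 14.442.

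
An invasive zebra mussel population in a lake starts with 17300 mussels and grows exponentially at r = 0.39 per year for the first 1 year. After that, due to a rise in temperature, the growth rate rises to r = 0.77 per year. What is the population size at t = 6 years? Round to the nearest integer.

Phase 1: N(1) = 17300·e^(0.39×1) = 17300·e^0.39 = 25551.8.
Phase 2 runs for 6 − 1 = 5 years at r = 0.77.
N(6) = 25551.8·e^(0.77×5) = 25551.8·e^3.85 = 1.200756×10^6.

1200756 mussels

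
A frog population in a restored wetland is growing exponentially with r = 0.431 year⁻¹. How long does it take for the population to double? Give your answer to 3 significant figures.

Doubling time t_d = ln(2)/r = 0.6931/0.431 = 1.6082.

1.61 years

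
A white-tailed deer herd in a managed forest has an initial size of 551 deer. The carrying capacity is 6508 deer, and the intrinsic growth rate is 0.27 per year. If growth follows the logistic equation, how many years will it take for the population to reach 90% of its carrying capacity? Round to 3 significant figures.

A = (K − N₀)/N₀ = (6508 − 551)/551 = 10.811.
Solve 6508/(1 + 10.811·e^(−0.27t)) = 5857.2: 1 + 10.811·e^(−0.27t) = 1.1111, so e^(−0.27t) = 0.0102774.
−0.27·t = ln(0.0102774) = -4.5778, so t = 4.5778/0.27 = 16.955.

17.0 years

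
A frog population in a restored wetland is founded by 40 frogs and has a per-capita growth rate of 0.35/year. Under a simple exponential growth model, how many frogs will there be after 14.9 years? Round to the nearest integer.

N(t) = N₀·e^(rt) = 40 × e^(0.35×14.9) = 40 × e^5.215.
e^5.215 ≈ 184.01, so N ≈ 40 × 184.01 = 7360.47.

7360 frogs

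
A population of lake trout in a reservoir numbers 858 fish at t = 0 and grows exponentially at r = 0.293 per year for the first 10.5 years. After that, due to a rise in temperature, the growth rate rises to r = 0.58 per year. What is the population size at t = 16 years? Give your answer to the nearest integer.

Phase 1: N(10.5) = 858·e^(0.293×10.5) = 858·e^3.076 = 18603.5.
Phase 2 runs for 16 − 10.5 = 5.5 years at r = 0.58.
N(16) = 18603.5·e^(0.58×5.5) = 18603.5·e^3.19 = 451849.

451849 fish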